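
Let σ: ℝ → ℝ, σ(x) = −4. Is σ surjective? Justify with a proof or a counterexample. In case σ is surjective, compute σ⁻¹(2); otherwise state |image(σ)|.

σ(x) = −4 for all x, so −3 has no preimage and σ is not surjective.
Since σ is not surjective, we state |image(σ)|: the image of σ is {−4}, which has 1 element.

1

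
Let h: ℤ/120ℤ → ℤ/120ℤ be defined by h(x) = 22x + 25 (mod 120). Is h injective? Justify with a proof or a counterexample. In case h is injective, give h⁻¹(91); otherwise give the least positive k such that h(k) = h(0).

60

We have gcd(22, 120) = 2 > 1. Taking a = 0 and b = 60: h(0) = 25 and h(60) = 22·60 + 25 = 1345 ≡ 25 (mod 120).
So h(0) = h(60) while 0 ≠ 60, therefore h is not injective.
Since h is not injective, we find the least positive k with h(k) = h(0): this means 22k ≡ 0 (mod 120), i.e. 120 ∣ 22k. Since gcd(22, 120) = 2, dividing through by 2 this holds exactly when 60 ∣ 11k, and as gcd(11, 60) = 1, exactly when 60 ∣ k.
The smallest positive such k is 60.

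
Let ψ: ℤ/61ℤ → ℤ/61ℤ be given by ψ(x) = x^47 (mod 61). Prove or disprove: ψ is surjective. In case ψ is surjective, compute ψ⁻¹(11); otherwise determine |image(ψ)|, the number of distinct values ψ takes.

Since 61 is prime, the nonzero elements of ℤ/61ℤ form a cyclic group of order 60.
As gcd(47, 60) = 1, raising to the 47th power is a bijection on this group: if a^47 ≡ b^47 then (ab^{−1})^47 = 1, and the only element of order dividing gcd(47, 60) = 1 is 1, so a = b.
With ψ(0) = 0 this makes ψ injective on all of ℤ/61ℤ, hence bijective (finite equal-size domain and codomain). In particular ψ is surjective.
Since ψ is surjective, we find the preimage of 11. The inverse of x ↦ x^47 on (ℤ/61ℤ)^× is x ↦ x^23, because 47·23 = 1081 = 18·60 + 1 ≡ 1 (mod 60) and x^{60} = 1 for x ≠ 0 (Fermat). So ψ⁻¹(11) = 11^23 mod 61.
Repeated squaring mod 61: 11^1 ≡ 11, 11^2 ≡ 11² = 121 ≡ 60, 11^4 ≡ 60² = 3600 ≡ 1, 11^8 ≡ 1² = 1, 11^16 ≡ 1² = 1. Since 23 = 16 + 4 + 2 + 1, 11^23 ≡ 1·1·60·11: 1·1 = 1, then 1·60 = 60, then 60·11 = 660 ≡ 50. So 11^23 ≡ 50 (mod 61).
Hence ψ⁻¹(11) = 50.

50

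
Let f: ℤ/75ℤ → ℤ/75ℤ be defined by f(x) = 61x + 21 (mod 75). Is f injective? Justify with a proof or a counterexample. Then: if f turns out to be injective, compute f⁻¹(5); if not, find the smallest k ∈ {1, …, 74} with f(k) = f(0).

Recall: f is injective when f(u) = f(v) forces u = v.
Suppose f(u) = f(v) in ℤ/75ℤ. Then 61u + 21 ≡ 61v + 21 (mod 75), hence 61(u − v) ≡ 0 (mod 75).
Since gcd(61, 75) = 1, 61 is invertible modulo 75, so u − v ≡ 0 (mod 75), i.e. u = v.
Therefore f is injective.
We now compute 61⁻¹ mod 75 explicitly. Euclid's algorithm: 75 = 1·61 + 14, 61 = 4·14 + 5, 14 = 2·5 + 4, 5 = 1·4 + 1; back-substituting gives 1 = 16·61 − 13·75, so 61⁻¹ ≡ 16 (mod 75).
Since f is injective, we find f⁻¹(5): we need 61x ≡ 5 − 21 ≡ 59 (mod 75). Using 61⁻¹ = 16: x ≡ 16·59 = 944 = 12·75 + 44, so x = 44.
Check: f(44) = 61·44 + 21 = 2705 = 36·75 + 5 ≡ 5 (mod 75).

44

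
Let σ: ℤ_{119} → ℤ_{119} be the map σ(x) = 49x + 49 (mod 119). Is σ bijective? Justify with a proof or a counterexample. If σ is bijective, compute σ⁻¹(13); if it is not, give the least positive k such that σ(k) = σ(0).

17

We have gcd(49, 119) = 7 > 1. Taking s = 0 and t = 17: σ(0) = 49 and σ(17) = 49·17 + 49 = 882 ≡ 49 (mod 119).
So σ(0) = σ(17) while 0 ≠ 17, hence σ is not injective, hence not bijective.
Since σ is not bijective, we find the least positive k with σ(k) = σ(0): this means 49k ≡ 0 (mod 119), i.e. 119 ∣ 49k. Since gcd(49, 119) = 7, dividing through by 7 this holds exactly when 17 ∣ 7k, and as gcd(7, 17) = 1, exactly when 17 ∣ k.
The smallest positive such k is 17.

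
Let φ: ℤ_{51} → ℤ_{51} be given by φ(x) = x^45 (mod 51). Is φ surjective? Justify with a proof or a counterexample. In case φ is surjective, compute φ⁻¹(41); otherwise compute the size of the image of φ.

11

Computing x^45 mod 51 for each x (by repeated squaring, reducing mod 51 at every step), the values φ(0), φ(1), …, φ(50) are: 0, 1, 32, 12, 4, 20, 27, 40, 26, 42, 28, 41, 48, 13, 5, 36, 16, 17, 18, 49, 29, 21, 37, 44, 6, 43, 8, 45, 7, 14, 30, 22, 2, 33, 34, 35, 15, 46, 38, 3, 10, 23, 9, 25, 11, 24, 31, 47, 39, 19, 50.
Every element of ℤ_{51} appears exactly once in this list, so φ is a bijection, and in particular surjective.
Since φ is surjective, we read off the preimage of 41 from the same table: φ(11) = 41, so φ⁻¹(41) = 11.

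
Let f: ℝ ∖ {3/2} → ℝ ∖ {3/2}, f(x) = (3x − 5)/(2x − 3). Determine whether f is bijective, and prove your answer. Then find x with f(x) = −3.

Suppose f(s) = f(t). Cross-multiplying: (3s − 5)(2t − 3) = (3t − 5)(2s − 3).
Expanding both sides and cancelling the symmetric terms leaves 1·(s − t) = 0. Since 1 ≠ 0, s = t. Hence f is injective.
For any y ≠ 3/2, solving y(2x − 3) = 3x − 5 for x gives a well-defined x ≠ 3/2. So f is surjective.
So f is bijective.
Solving f(x) = −3: cross-multiplying gives 3x − 5 = −3(2x − 3), which rearranges to 9x = 14, so x = 14/9.

14/9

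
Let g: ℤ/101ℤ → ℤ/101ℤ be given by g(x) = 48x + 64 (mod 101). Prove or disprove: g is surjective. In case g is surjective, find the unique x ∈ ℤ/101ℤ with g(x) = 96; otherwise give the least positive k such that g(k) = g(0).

68

Since gcd(48, 101) = 1, 48 is invertible modulo 101. Euclid's algorithm: 101 = 2·48 + 5, 48 = 9·5 + 3, 5 = 1·3 + 2, 3 = 1·2 + 1; back-substituting gives 1 = 40·48 − 19·101, so 48⁻¹ ≡ 40 (mod 101).
For any y ∈ ℤ/101ℤ, x = 40(y − 64) mod 101 satisfies g(x) = 48·40(y − 64) + 64 ≡ y (since 48·40 ≡ 1 mod 101). So every y has a preimage.
So g is surjective.
Since g is surjective, we compute g⁻¹(96): solve 48x + 64 ≡ 96 (mod 101), i.e. 48x ≡ 32 (mod 101).
Multiplying by 48⁻¹ = 40 gives x ≡ 40·32 = 1280 = 12·101 + 68 ≡ 68 (mod 101).
Check: g(68) = 48·68 + 64 = 3328 = 32·101 + 96 ≡ 96 (mod 101).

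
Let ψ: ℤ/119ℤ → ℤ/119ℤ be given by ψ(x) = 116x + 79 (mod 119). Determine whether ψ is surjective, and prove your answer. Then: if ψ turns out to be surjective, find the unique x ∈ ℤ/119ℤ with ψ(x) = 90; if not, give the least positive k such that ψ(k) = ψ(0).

Recall that ψ is surjective if every y in the codomain equals ψ(x) for some x in the domain.
Since gcd(116, 119) = 1, 116 is invertible modulo 119. Euclid's algorithm: 119 = 1·116 + 3, 116 = 38·3 + 2, 3 = 1·2 + 1; back-substituting gives 1 = 79·116 − 77·119, so 116⁻¹ ≡ 79 (mod 119).
For any y ∈ ℤ/119ℤ, x = 79(y − 79) mod 119 satisfies ψ(x) = 116·79(y − 79) + 79 ≡ y (since 116·79 ≡ 1 mod 119). So every y has a preimage.
So ψ is surjective.
Since ψ is surjective, we compute ψ⁻¹(90): solve 116x + 79 ≡ 90 (mod 119), i.e. 116x ≡ 11 (mod 119).
Multiplying by 116⁻¹ = 79 gives x ≡ 79·11 = 869 = 7·119 + 36 ≡ 36 (mod 119).
Check: ψ(36) = 116·36 + 79 = 4255 = 35·119 + 90 ≡ 90 (mod 119).

36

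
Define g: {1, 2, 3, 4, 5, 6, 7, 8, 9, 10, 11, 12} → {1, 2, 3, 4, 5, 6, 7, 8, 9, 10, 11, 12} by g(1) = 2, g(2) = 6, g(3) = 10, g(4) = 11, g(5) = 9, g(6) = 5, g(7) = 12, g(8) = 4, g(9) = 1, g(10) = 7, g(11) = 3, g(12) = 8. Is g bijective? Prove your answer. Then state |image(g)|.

The values 2, 6, 10, 11, 9, 5, 12, 4, 1, 7, 3, 8 are a permutation of {1, 2, 3, 4, 5, 6, 7, 8, 9, 10, 11, 12}: each element appears exactly once.
So g is injective and surjective, hence bijective.
The image of g is {1, 2, 3, 4, 5, 6, 7, 8, 9, 10, 11, 12}, which has 12 elements.

12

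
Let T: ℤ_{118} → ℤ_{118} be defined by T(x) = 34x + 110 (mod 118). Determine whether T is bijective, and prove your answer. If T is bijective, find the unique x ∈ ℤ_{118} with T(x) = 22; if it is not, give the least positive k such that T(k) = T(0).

Recall: T is injective if T(a) = T(b) implies a = b.
We have gcd(34, 118) = 2 > 1. Taking a = 0 and b = 59: T(0) = 110 and T(59) = 34·59 + 110 = 2116 ≡ 110 (mod 118).
So T(0) = T(59) while 0 ≠ 59, thus T is not injective, hence not bijective.
Since T is not bijective, we find the least positive k with T(k) = T(0): this means 34k ≡ 0 (mod 118), i.e. 118 ∣ 34k. Since gcd(34, 118) = 2, dividing through by 2 this holds exactly when 59 ∣ 17k, and as gcd(17, 59) = 1, exactly when 59 ∣ k.
The smallest positive such k is 59.

59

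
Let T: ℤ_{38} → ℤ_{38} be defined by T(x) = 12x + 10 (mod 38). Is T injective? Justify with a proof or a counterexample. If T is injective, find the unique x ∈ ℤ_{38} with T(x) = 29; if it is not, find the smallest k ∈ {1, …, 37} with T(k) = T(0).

19

We have gcd(12, 38) = 2 > 1. Taking u = 0 and v = 19: T(0) = 10 and T(19) = 12·19 + 10 = 238 ≡ 10 (mod 38).
So T(0) = T(19) while 0 ≠ 19, thus T is not injective.
Since T is not injective, we find the least positive k with T(k) = T(0): this means 12k ≡ 0 (mod 38), i.e. 38 ∣ 12k. Since gcd(12, 38) = 2, dividing through by 2 this holds exactly when 19 ∣ 6k, and as gcd(6, 19) = 1, exactly when 19 ∣ k.
The smallest positive such k is 19.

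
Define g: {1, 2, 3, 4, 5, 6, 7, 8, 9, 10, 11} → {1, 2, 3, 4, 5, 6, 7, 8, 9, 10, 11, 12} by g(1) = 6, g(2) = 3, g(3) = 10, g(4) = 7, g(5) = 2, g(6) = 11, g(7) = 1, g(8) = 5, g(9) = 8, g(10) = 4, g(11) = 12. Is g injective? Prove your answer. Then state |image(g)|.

11

The values g(1), …, g(11) are 6, 3, 10, 7, 2, 11, 1, 5, 8, 4, 12 — all distinct.
So g(a) = g(b) only when a = b, and g is injective.
The image of g is {1, 2, 3, 4, 5, 6, 7, 8, 10, 11, 12}, which has 11 elements.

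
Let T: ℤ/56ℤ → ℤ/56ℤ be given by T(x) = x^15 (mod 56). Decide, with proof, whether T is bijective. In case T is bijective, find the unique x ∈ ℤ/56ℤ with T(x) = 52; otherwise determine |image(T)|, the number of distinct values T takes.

15

T(2): Repeated squaring mod 56: 2^1 ≡ 2, 2^2 ≡ 2² = 4, 2^4 ≡ 4² = 16, 2^8 ≡ 16² = 256 ≡ 32. Since 15 = 8 + 4 + 2 + 1, 2^15 ≡ 32·16·4·2: 32·16 = 512 ≡ 8, then 8·4 = 32, then 32·2 = 64 ≡ 8. So 2^15 ≡ 8 (mod 56).
T(4): Repeated squaring mod 56: 4^1 ≡ 4, 4^2 ≡ 4² = 16, 4^4 ≡ 16² = 256 ≡ 32, 4^8 ≡ 32² = 1024 ≡ 16. Since 15 = 8 + 4 + 2 + 1, 4^15 ≡ 16·32·16·4: 16·32 = 512 ≡ 8, then 8·16 = 128 ≡ 16, then 16·4 = 64 ≡ 8. So 4^15 ≡ 8 (mod 56).
So T(2) = T(4) = 8 while 2 ≠ 4, hence T is not injective, hence not bijective.
Since T is not bijective, we determine |image(T)|. Computing x^15 mod 56 for each x (by repeated squaring, reducing mod 56 at every step), the values T(0), T(1), …, T(55) are: 0, 1, 8, 27, 8, 13, 48, 7, 8, 1, 48, 43, 48, 13, 0, 15, 8, 41, 8, 27, 48, 21, 8, 15, 48, 1, 48, 27, 0, 29, 8, 55, 8, 41, 48, 35, 8, 29, 48, 15, 48, 41, 0, 43, 8, 13, 8, 55, 48, 49, 8, 43, 48, 29, 48, 55.
The distinct values are {0, 1, 7, 8, 13, 15, 21, 27, 29, 35, 41, 43, 48, 49, 55}; there are 15 of them.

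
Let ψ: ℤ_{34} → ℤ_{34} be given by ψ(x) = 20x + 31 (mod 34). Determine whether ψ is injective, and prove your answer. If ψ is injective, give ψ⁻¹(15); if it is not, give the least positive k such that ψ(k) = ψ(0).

17

We have gcd(20, 34) = 2 > 1. Taking a = 0 and b = 17: ψ(0) = 31 and ψ(17) = 20·17 + 31 = 371 ≡ 31 (mod 34).
So ψ(0) = ψ(17) while 0 ≠ 17, hence ψ is not injective.
Since ψ is not injective, we find the least positive k with ψ(k) = ψ(0): this means 20k ≡ 0 (mod 34), i.e. 34 ∣ 20k. Since gcd(20, 34) = 2, dividing through by 2 this holds exactly when 17 ∣ 10k, and as gcd(10, 17) = 1, exactly when 17 ∣ k.
The smallest positive such k is 17.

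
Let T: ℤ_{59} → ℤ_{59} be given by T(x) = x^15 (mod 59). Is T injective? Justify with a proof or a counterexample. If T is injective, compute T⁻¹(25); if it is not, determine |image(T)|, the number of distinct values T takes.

Since 59 is prime, the nonzero elements of ℤ_{59} form a cyclic group of order 58.
As gcd(15, 58) = 1, raising to the 15th power is a bijection on this group: if u^15 ≡ v^15 then (uv^{−1})^15 = 1, and the only element of order dividing gcd(15, 58) = 1 is 1, so u = v.
With T(0) = 0 this makes T injective on all of ℤ_{59}, hence bijective (finite equal-size domain and codomain). In particular T is injective.
Since T is injective, we find the preimage of 25. The inverse of x ↦ x^15 on (ℤ_{59})^× is x ↦ x^31, because 15·31 = 465 = 8·58 + 1 ≡ 1 (mod 58) and x^{58} = 1 for x ≠ 0 (Fermat). So T⁻¹(25) = 25^31 mod 59.
Repeated squaring mod 59: 25^1 ≡ 25, 25^2 ≡ 25² = 625 ≡ 35, 25^4 ≡ 35² = 1225 ≡ 45, 25^8 ≡ 45² = 2025 ≡ 19, 25^16 ≡ 19² = 361 ≡ 7. Since 31 = 16 + 8 + 4 + 2 + 1, 25^31 ≡ 7·19·45·35·25: 7·19 = 133 ≡ 15, then 15·45 = 675 ≡ 26, then 26·35 = 910 ≡ 25, then 25·25 = 625 ≡ 35. So 25^31 ≡ 35 (mod 59).
Hence T⁻¹(25) = 35.

35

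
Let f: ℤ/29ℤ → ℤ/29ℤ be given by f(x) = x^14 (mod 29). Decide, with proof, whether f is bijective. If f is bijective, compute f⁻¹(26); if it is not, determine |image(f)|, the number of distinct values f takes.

f(2): Repeated squaring mod 29: 2^1 ≡ 2, 2^2 ≡ 2² = 4, 2^4 ≡ 4² = 16, 2^8 ≡ 16² = 256 ≡ 24. Since 14 = 8 + 4 + 2, 2^14 ≡ 24·16·4: 24·16 = 384 ≡ 7, then 7·4 = 28. So 2^14 ≡ 28 (mod 29).
f(3): Repeated squaring mod 29: 3^1 ≡ 3, 3^2 ≡ 3² = 9, 3^4 ≡ 9² = 81 ≡ 23, 3^8 ≡ 23² = 529 ≡ 7. Since 14 = 8 + 4 + 2, 3^14 ≡ 7·23·9: 7·23 = 161 ≡ 16, then 16·9 = 144 ≡ 28. So 3^14 ≡ 28 (mod 29).
So f(2) = f(3) = 28 while 2 ≠ 3, hence f is not injective, hence not bijective.
Since f is not bijective, we determine |image(f)|. Computing x^14 mod 29 for each x (by repeated squaring, reducing mod 29 at every step), the values f(0), f(1), …, f(28) are: 0, 1, 28, 28, 1, 1, 1, 1, 28, 1, 28, 28, 28, 1, 28, 28, 1, 28, 28, 28, 1, 28, 1, 1, 1, 1, 28, 28, 1.
The distinct values are {0, 1, 28}; there are 3 of them.

3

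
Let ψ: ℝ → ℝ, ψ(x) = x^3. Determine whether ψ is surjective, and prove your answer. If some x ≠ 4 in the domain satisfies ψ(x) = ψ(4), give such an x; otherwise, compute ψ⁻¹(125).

For any y ∈ ℝ, x = y^{1/3} ∈ ℝ gives ψ(x) = y, so ψ is surjective.
Since x ↦ x^3 is strictly increasing on ℝ, it is injective there, so no x ≠ 4 in the domain has ψ(x) = ψ(4). We therefore compute ψ⁻¹(125) = 125^{1/3} = 5 (indeed 5^3 = 125).

5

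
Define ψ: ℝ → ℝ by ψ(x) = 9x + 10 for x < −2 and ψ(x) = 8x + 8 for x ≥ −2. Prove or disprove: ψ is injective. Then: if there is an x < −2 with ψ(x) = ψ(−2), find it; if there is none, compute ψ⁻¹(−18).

-28/9

Both pieces are strictly increasing (slopes 9 and 8), so each is injective on its own interval.
The left piece maps (−∞, −2) onto (−∞, −8); the right piece maps [−2, ∞) onto [−8, ∞).
These images are disjoint, so no value is attained by both pieces. Thus ψ is injective.
Because the two images are disjoint, no x < −2 has ψ(x) = ψ(−2), so we compute ψ⁻¹(−18): −18 lies in (−∞, −8), so solve 9x + 10 = −18: x = (−18 − 10)/9 = −28/9.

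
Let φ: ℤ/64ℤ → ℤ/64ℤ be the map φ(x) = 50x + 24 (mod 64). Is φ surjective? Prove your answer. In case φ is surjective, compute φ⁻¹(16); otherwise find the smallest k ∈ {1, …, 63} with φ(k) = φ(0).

32

Recall: φ is surjective if every y in the codomain equals φ(x) for some x in the domain.
Since gcd(50, 64) = 2, we have 50x ≡ 0 (mod 2) for all x, so φ(x) ≡ 0 (mod 2).
But 1 ≢ 0 (mod 2), so 1 ∈ ℤ/64ℤ has no preimage. Hence φ is not surjective.
Since φ is not surjective, we find the least positive k with φ(k) = φ(0): this means 50k ≡ 0 (mod 64), i.e. 64 ∣ 50k. Since gcd(50, 64) = 2, dividing through by 2 this holds exactly when 32 ∣ 25k, and as gcd(25, 32) = 1, exactly when 32 ∣ k.
The smallest positive such k is 32.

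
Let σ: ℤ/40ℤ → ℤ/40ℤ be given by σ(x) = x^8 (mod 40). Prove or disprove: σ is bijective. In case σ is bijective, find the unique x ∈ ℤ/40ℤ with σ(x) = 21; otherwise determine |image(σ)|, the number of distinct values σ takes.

σ(1) = 1^8 = 1.
σ(3): Repeated squaring mod 40: 3^1 ≡ 3, 3^2 ≡ 3² = 9, 3^4 ≡ 9² = 81 ≡ 1, 3^8 ≡ 1² = 1. So 3^8 ≡ 1 (mod 40).
So σ(1) = σ(3) = 1 while 1 ≠ 3, thus σ is not injective, hence not bijective.
Since σ is not bijective, we determine |image(σ)|. Computing x^8 mod 40 for each x (by repeated squaring, reducing mod 40 at every step), the values σ(0), σ(1), …, σ(39) are: 0, 1, 16, 1, 16, 25, 16, 1, 16, 1, 0, 1, 16, 1, 16, 25, 16, 1, 16, 1, 0, 1, 16, 1, 16, 25, 16, 1, 16, 1, 0, 1, 16, 1, 16, 25, 16, 1, 16, 1.
The distinct values are {0, 1, 16, 25}; there are 4 of them.

4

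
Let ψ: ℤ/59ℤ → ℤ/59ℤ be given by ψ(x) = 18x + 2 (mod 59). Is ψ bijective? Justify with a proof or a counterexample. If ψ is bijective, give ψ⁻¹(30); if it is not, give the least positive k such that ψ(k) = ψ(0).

54

Suppose ψ(a) = ψ(b) in ℤ/59ℤ. Then 18a + 2 ≡ 18b + 2 (mod 59), therefore 18(a − b) ≡ 0 (mod 59).
Since gcd(18, 59) = 1, 18 is invertible modulo 59, hence a − b ≡ 0 (mod 59), i.e. a = b.
We now compute 18⁻¹ mod 59 explicitly. Euclid's algorithm: 59 = 3·18 + 5, 18 = 3·5 + 3, 5 = 1·3 + 2, 3 = 1·2 + 1; back-substituting gives 1 = 23·18 − 7·59, so 18⁻¹ ≡ 23 (mod 59).
Then y ↦ 23(y − 2) is a two-sided inverse to ψ, so every y ∈ ℤ/59ℤ has a preimage.
So ψ is bijective.
Since ψ is bijective, we compute ψ⁻¹(30): solve 18x + 2 ≡ 30 (mod 59), i.e. 18x ≡ 28 (mod 59).
Multiplying by 18⁻¹ = 23 gives x ≡ 23·28 = 644 = 10·59 + 54 ≡ 54 (mod 59).
Check: ψ(54) = 18·54 + 2 = 974 = 16·59 + 30 ≡ 30 (mod 59).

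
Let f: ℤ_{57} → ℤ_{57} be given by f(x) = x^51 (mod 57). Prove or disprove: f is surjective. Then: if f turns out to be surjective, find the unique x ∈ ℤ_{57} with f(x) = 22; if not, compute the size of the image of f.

f(1) = 1^51 = 1.
f(7): Repeated squaring mod 57: 7^1 ≡ 7, 7^2 ≡ 7² = 49, 7^4 ≡ 49² = 2401 ≡ 7, 7^8 ≡ 7² = 49, 7^16 ≡ 49² = 2401 ≡ 7, 7^32 ≡ 7² = 49. Since 51 = 32 + 16 + 2 + 1, 7^51 ≡ 49·7·49·7: 49·7 = 343 ≡ 1, then 1·49 = 49, then 49·7 = 343 ≡ 1. So 7^51 ≡ 1 (mod 57).
So f(1) = f(7) = 1 while 1 ≠ 7, therefore f is not injective.
A non-injective map from the 57-element set ℤ_{57} to itself takes at most 56 distinct values, so it cannot be surjective. Thus f is not surjective.
Since f is not surjective, we determine |image(f)|. Computing x^51 mod 57 for each x (by repeated squaring, reducing mod 57 at every step), the values f(0), f(1), …, f(56) are: 0, 1, 50, 12, 49, 26, 30, 1, 56, 30, 46, 20, 18, 46, 50, 27, 7, 26, 18, 19, 20, 12, 31, 11, 45, 49, 20, 18, 49, 8, 39, 37, 8, 12, 46, 26, 45, 37, 38, 39, 31, 50, 30, 7, 11, 39, 37, 11, 27, 1, 56, 27, 31, 8, 45, 7, 56.
The distinct values are {0, 1, 7, 8, 11, 12, 18, 19, 20, 26, 27, 30, 31, 37, 38, 39, 45, 46, 49, 50, 56}; there are 21 of them.

21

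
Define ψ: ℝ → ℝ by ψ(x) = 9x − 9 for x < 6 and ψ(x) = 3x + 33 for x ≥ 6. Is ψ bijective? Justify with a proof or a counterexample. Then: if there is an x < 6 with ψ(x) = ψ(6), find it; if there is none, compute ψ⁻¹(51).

Both pieces are strictly increasing (slopes 9 and 3), so each is injective on its own interval.
The left piece maps (−∞, 6) onto (−∞, 45); the right piece maps [6, ∞) onto [51, ∞).
The images leave a gap (45 has no preimage), so ψ is not surjective, hence not bijective.
Because the two images are disjoint, no x < 6 has ψ(x) = ψ(6), so we compute ψ⁻¹(51): 51 lies in [51, ∞), so solve 3x + 33 = 51: x = (51 − 33)/3 = 6.

6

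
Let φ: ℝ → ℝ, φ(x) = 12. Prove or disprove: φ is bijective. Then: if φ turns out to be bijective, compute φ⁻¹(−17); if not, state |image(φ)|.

1

Recall: φ is injective if φ(x_1) = φ(x_2) implies x_1 = x_2.
φ(0) = 12 = φ(1) with 0 ≠ 1, so φ is not injective, hence not bijective.
Since φ is not bijective, we state |image(φ)|: the image of φ is {12}, which has 1 element.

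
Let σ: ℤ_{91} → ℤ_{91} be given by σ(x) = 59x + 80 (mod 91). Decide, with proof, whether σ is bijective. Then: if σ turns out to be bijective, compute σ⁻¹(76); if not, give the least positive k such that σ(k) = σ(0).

Suppose σ(u) = σ(v) in ℤ_{91}. Then 59u + 80 ≡ 59v + 80 (mod 91), thus 59(u − v) ≡ 0 (mod 91).
Since gcd(59, 91) = 1, 59 is invertible modulo 91, thus u − v ≡ 0 (mod 91), i.e. u = v.
We now compute 59⁻¹ mod 91 explicitly. Euclid's algorithm: 91 = 1·59 + 32, 59 = 1·32 + 27, 32 = 1·27 + 5, 27 = 5·5 + 2, 5 = 2·2 + 1; back-substituting gives 1 = 54·59 − 35·91, so 59⁻¹ ≡ 54 (mod 91).
For any y ∈ ℤ_{91}, x = 54(y − 80) mod 91 satisfies σ(x) = 59·54(y − 80) + 80 ≡ y (since 59·54 ≡ 1 mod 91). So every y has a preimage.
So σ is bijective.
Since σ is bijective, we find σ⁻¹(76): we need 59x ≡ 76 − 80 ≡ 87 (mod 91). Using 59⁻¹ = 54: x ≡ 54·87 = 4698 = 51·91 + 57, so x = 57.
Check: σ(57) = 59·57 + 80 = 3443 = 37·91 + 76 ≡ 76 (mod 91).

57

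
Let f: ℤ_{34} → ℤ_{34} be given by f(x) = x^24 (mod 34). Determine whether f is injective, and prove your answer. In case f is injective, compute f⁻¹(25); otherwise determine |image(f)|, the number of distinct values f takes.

f(2): Repeated squaring mod 34: 2^1 ≡ 2, 2^2 ≡ 2² = 4, 2^4 ≡ 4² = 16, 2^8 ≡ 16² = 256 ≡ 18, 2^16 ≡ 18² = 324 ≡ 18. Since 24 = 16 + 8, 2^24 ≡ 18·18: 18·18 = 324 ≡ 18. So 2^24 ≡ 18 (mod 34).
f(4): Repeated squaring mod 34: 4^1 ≡ 4, 4^2 ≡ 4² = 16, 4^4 ≡ 16² = 256 ≡ 18, 4^8 ≡ 18² = 324 ≡ 18, 4^16 ≡ 18² = 324 ≡ 18. Since 24 = 16 + 8, 4^24 ≡ 18·18: 18·18 = 324 ≡ 18. So 4^24 ≡ 18 (mod 34).
So f(2) = f(4) = 18 while 2 ≠ 4, hence f is not injective.
Since f is not injective, we determine |image(f)|. Computing x^24 mod 34 for each x (by repeated squaring, reducing mod 34 at every step), the values f(0), f(1), …, f(33) are: 0, 1, 18, 33, 18, 33, 16, 33, 18, 1, 16, 33, 16, 1, 16, 1, 18, 17, 18, 1, 16, 1, 16, 33, 16, 1, 18, 33, 16, 33, 18, 33, 18, 1.
The distinct values are {0, 1, 16, 17, 18, 33}; there are 6 of them.

6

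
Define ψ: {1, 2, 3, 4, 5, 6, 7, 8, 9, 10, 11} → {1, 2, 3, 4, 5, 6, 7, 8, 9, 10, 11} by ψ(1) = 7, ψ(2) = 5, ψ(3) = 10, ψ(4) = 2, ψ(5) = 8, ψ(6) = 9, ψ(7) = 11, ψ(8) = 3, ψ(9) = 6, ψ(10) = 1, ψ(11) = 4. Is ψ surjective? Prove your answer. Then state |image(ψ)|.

Every element of the codomain has a preimage: 1 = ψ(10), 2 = ψ(4), 3 = ψ(8), 4 = ψ(11), 5 = ψ(2), 6 = ψ(9), 7 = ψ(1), 8 = ψ(5), 9 = ψ(6), 10 = ψ(3), 11 = ψ(7).
So ψ is surjective.
The image of ψ is {1, 2, 3, 4, 5, 6, 7, 8, 9, 10, 11}, which has 11 elements.

11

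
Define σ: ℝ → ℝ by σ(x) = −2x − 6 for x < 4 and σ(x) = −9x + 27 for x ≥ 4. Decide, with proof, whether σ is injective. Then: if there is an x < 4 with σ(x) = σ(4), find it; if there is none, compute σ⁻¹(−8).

3/2

Both pieces are strictly decreasing (slopes −2 and −9), so each is injective on its own interval.
The left piece maps (−∞, 4) onto (−14, ∞); the right piece maps [4, ∞) onto (−∞, −9].
These images overlap. In particular σ(4) = −9 (right piece), and solving −2x − 6 = −9 on the left piece gives x = 3/2 < 4.
So σ(3/2) = σ(4) with 3/2 ≠ 4, and σ is not injective. This x = 3/2 is the requested value below 4.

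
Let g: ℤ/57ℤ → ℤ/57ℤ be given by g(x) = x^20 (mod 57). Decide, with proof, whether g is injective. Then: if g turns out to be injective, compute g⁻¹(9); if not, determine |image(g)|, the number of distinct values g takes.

20

g(8): Repeated squaring mod 57: 8^1 ≡ 8, 8^2 ≡ 8² = 64 ≡ 7, 8^4 ≡ 7² = 49, 8^8 ≡ 49² = 2401 ≡ 7, 8^16 ≡ 7² = 49. Since 20 = 16 + 4, 8^20 ≡ 49·49: 49·49 = 2401 ≡ 7. So 8^20 ≡ 7 (mod 57).
g(11): Repeated squaring mod 57: 11^1 ≡ 11, 11^2 ≡ 11² = 121 ≡ 7, 11^4 ≡ 7² = 49, 11^8 ≡ 49² = 2401 ≡ 7, 11^16 ≡ 7² = 49. Since 20 = 16 + 4, 11^20 ≡ 49·49: 49·49 = 2401 ≡ 7. So 11^20 ≡ 7 (mod 57).
So g(8) = g(11) = 7 while 8 ≠ 11, therefore g is not injective.
Since g is not injective, we determine |image(g)|. Computing x^20 mod 57 for each x (by repeated squaring, reducing mod 57 at every step), the values g(0), g(1), …, g(56) are: 0, 1, 4, 9, 16, 25, 36, 49, 7, 24, 43, 7, 30, 55, 25, 54, 28, 4, 39, 19, 1, 42, 28, 16, 6, 55, 49, 45, 43, 43, 45, 49, 55, 6, 16, 28, 42, 1, 19, 39, 4, 28, 54, 25, 55, 30, 7, 43, 24, 7, 49, 36, 25, 16, 9, 4, 1.
The distinct values are {0, 1, 4, 6, 7, 9, 16, 19, 24, 25, 28, 30, 36, 39, 42, 43, 45, 49, 54, 55}; there are 20 of them.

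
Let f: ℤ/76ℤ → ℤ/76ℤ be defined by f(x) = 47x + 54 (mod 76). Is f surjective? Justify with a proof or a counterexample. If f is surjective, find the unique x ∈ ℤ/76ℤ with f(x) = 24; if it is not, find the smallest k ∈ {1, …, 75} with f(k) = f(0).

22

Recall: surjectivity means every element of the codomain has a preimage under f.
Since gcd(47, 76) = 1, 47 is invertible modulo 76. Euclid's algorithm: 76 = 1·47 + 29, 47 = 1·29 + 18, 29 = 1·18 + 11, 18 = 1·11 + 7, 11 = 1·7 + 4, 7 = 1·4 + 3, 4 = 1·3 + 1; back-substituting gives 1 = 55·47 − 34·76, so 47⁻¹ ≡ 55 (mod 76).
For any y ∈ ℤ/76ℤ, x = 55(y − 54) mod 76 satisfies f(x) = 47·55(y − 54) + 54 ≡ y (since 47·55 ≡ 1 mod 76). So every y has a preimage.
Therefore f is surjective.
Since f is surjective, we find f⁻¹(24): we need 47x ≡ 24 − 54 ≡ 46 (mod 76). Using 47⁻¹ = 55: x ≡ 55·46 = 2530 = 33·76 + 22, so x = 22.
Check: f(22) = 47·22 + 54 = 1088 = 14·76 + 24 ≡ 24 (mod 76).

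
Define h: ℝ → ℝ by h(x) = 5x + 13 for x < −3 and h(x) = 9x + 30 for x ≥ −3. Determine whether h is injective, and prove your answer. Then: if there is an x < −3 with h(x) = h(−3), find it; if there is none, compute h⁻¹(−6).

-19/5

Both pieces are strictly increasing (slopes 5 and 9), so each is injective on its own interval.
The left piece maps (−∞, −3) onto (−∞, −2); the right piece maps [−3, ∞) onto [3, ∞).
These images are disjoint, so no value is attained by both pieces. Therefore h is injective.
Because the two images are disjoint, no x < −3 has h(x) = h(−3), so we compute h⁻¹(−6): −6 lies in (−∞, −2), so solve 5x + 13 = −6: x = (−6 − 13)/5 = −19/5.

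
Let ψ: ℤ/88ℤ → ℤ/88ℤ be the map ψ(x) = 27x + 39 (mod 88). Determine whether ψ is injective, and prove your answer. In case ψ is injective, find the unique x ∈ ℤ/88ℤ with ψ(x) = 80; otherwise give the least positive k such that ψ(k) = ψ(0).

Recall that ψ is injective when ψ(u) = ψ(v) forces u = v.
Suppose ψ(u) = ψ(v) in ℤ/88ℤ. Then 27u + 39 ≡ 27v + 39 (mod 88), thus 27(u − v) ≡ 0 (mod 88).
Since gcd(27, 88) = 1, 27 is invertible modulo 88, hence u − v ≡ 0 (mod 88), i.e. u = v.
Thus ψ is injective.
We now compute 27⁻¹ mod 88 explicitly. Euclid's algorithm: 88 = 3·27 + 7, 27 = 3·7 + 6, 7 = 1·6 + 1; back-substituting gives 1 = 75·27 − 23·88, so 27⁻¹ ≡ 75 (mod 88).
Since ψ is injective, we find ψ⁻¹(80): we need 27x ≡ 80 − 39 ≡ 41 (mod 88). Using 27⁻¹ = 75: x ≡ 75·41 = 3075 = 34·88 + 83, so x = 83.
Check: ψ(83) = 27·83 + 39 = 2280 = 25·88 + 80 ≡ 80 (mod 88).

83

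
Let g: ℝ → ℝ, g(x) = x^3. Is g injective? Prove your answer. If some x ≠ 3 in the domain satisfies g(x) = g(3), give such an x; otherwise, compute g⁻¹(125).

On ℝ, x ↦ x^3 is strictly increasing (since 3 is odd), so g(x_1) = g(x_2) forces x_1 = x_2. So g is injective.
Since x ↦ x^3 is strictly increasing on ℝ, it is injective there, so no x ≠ 3 in the domain has g(x) = g(3). We therefore compute g⁻¹(125) = 125^{1/3} = 5 (indeed 5^3 = 125).

5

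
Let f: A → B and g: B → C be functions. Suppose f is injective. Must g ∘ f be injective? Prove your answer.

not injective

No. Take A = B = C = {0, 1}, f = identity (injective), and g(x) = 0 for every x.
Then (g ∘ f)(0) = 0 = (g ∘ f)(1) with 0 ≠ 1, so g ∘ f is not injective.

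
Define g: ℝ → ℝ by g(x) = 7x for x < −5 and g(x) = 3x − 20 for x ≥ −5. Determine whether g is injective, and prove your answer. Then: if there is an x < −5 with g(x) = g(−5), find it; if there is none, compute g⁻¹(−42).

Both pieces are strictly increasing (slopes 7 and 3), so each is injective on its own interval.
The left piece maps (−∞, −5) onto (−∞, −35); the right piece maps [−5, ∞) onto [−35, ∞).
These images are disjoint, so no value is attained by both pieces. So g is injective.
Because the two images are disjoint, no x < −5 has g(x) = g(−5), so we compute g⁻¹(−42): −42 lies in (−∞, −35), so solve 7x = −42: x = (−42 − 0)/7 = −6.

-6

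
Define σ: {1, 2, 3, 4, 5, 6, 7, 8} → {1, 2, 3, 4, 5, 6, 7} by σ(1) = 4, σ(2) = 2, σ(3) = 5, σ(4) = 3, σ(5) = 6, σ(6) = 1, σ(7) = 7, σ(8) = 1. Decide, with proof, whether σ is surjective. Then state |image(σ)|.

7

Every element of the codomain has a preimage: 1 = σ(6), 2 = σ(2), 3 = σ(4), 4 = σ(1), 5 = σ(3), 6 = σ(5), 7 = σ(7).
Hence σ is surjective.
The image of σ is {1, 2, 3, 4, 5, 6, 7}, which has 7 elements.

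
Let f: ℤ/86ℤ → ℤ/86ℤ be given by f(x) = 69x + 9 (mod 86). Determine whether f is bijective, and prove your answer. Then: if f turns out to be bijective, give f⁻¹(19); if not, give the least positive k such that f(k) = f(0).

Suppose f(a) = f(b) in ℤ/86ℤ. Then 69a + 9 ≡ 69b + 9 (mod 86), therefore 69(a − b) ≡ 0 (mod 86).
Since gcd(69, 86) = 1, 69 is invertible modulo 86, hence a − b ≡ 0 (mod 86), i.e. a = b.
We now compute 69⁻¹ mod 86 explicitly. Euclid's algorithm: 86 = 1·69 + 17, 69 = 4·17 + 1; back-substituting gives 1 = 5·69 − 4·86, so 69⁻¹ ≡ 5 (mod 86).
Then y ↦ 5(y − 9) is a two-sided inverse to f, so every y ∈ ℤ/86ℤ has a preimage.
So f is bijective.
Since f is bijective, we find f⁻¹(19): we need 69x ≡ 19 − 9 ≡ 10 (mod 86). Using 69⁻¹ = 5: x ≡ 5·10 = 50, so x = 50.
Check: f(50) = 69·50 + 9 = 3459 = 40·86 + 19 ≡ 19 (mod 86).

50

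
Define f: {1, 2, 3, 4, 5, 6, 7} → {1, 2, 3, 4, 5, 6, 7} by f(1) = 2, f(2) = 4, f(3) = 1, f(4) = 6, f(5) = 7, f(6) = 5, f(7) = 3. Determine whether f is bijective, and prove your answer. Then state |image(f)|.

The values 2, 4, 1, 6, 7, 5, 3 are a permutation of {1, 2, 3, 4, 5, 6, 7}: each element appears exactly once.
So f is injective and surjective, hence bijective.
The image of f is {1, 2, 3, 4, 5, 6, 7}, which has 7 elements.

7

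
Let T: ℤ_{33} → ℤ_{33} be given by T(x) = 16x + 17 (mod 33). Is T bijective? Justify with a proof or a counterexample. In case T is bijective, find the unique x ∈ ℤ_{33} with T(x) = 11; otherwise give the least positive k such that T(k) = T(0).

12

By definition, injectivity means: for all x_1, x_2 in the domain, T(x_1) = T(x_2) implies x_1 = x_2.
If T(x_1) = T(x_2), then 16x_1 ≡ 16x_2 (mod 33). Because gcd(16, 33) = 1, we may cancel 16 to get x_1 ≡ x_2 (mod 33).
We now compute 16⁻¹ mod 33 explicitly. Euclid's algorithm: 33 = 2·16 + 1; back-substituting gives 1 = 31·16 − 15·33, so 16⁻¹ ≡ 31 (mod 33).
Then y ↦ 31(y − 17) is a two-sided inverse to T, so every y ∈ ℤ_{33} has a preimage.
Hence T is bijective.
Since T is bijective, we find T⁻¹(11): we need 16x ≡ 11 − 17 ≡ 27 (mod 33). Using 16⁻¹ = 31: x ≡ 31·27 = 837 = 25·33 + 12, so x = 12.
Check: T(12) = 16·12 + 17 = 209 = 6·33 + 11 ≡ 11 (mod 33).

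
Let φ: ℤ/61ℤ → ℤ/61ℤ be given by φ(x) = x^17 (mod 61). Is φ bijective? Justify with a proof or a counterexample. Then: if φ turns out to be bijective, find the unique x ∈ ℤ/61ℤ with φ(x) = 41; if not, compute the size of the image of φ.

52

Since 61 is prime, the nonzero elements of ℤ/61ℤ form a cyclic group of order 60.
As gcd(17, 60) = 1, raising to the 17th power is a bijection on this group: if x_1^17 ≡ x_2^17 then (x_1x_2^{−1})^17 = 1, and the only element of order dividing gcd(17, 60) = 1 is 1, so x_1 = x_2.
With φ(0) = 0 this makes φ injective on all of ℤ/61ℤ, hence bijective (finite equal-size domain and codomain). In particular φ is bijective.
Since φ is bijective, we find the preimage of 41. The inverse of x ↦ x^17 on (ℤ/61ℤ)^× is x ↦ x^53, because 17·53 = 901 = 15·60 + 1 ≡ 1 (mod 60) and x^{60} = 1 for x ≠ 0 (Fermat). So φ⁻¹(41) = 41^53 mod 61.
Repeated squaring mod 61: 41^1 ≡ 41, 41^2 ≡ 41² = 1681 ≡ 34, 41^4 ≡ 34² = 1156 ≡ 58, 41^8 ≡ 58² = 3364 ≡ 9, 41^16 ≡ 9² = 81 ≡ 20, 41^32 ≡ 20² = 400 ≡ 34. Since 53 = 32 + 16 + 4 + 1, 41^53 ≡ 34·20·58·41: 34·20 = 680 ≡ 9, then 9·58 = 522 ≡ 34, then 34·41 = 1394 ≡ 52. So 41^53 ≡ 52 (mod 61).
Hence φ⁻¹(41) = 52.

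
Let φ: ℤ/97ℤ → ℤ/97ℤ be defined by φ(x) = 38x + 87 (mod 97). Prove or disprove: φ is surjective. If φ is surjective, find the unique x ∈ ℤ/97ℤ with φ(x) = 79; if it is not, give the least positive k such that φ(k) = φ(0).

Since gcd(38, 97) = 1, 38 is invertible modulo 97. Euclid's algorithm: 97 = 2·38 + 21, 38 = 1·21 + 17, 21 = 1·17 + 4, 17 = 4·4 + 1; back-substituting gives 1 = 23·38 − 9·97, so 38⁻¹ ≡ 23 (mod 97).
Then y ↦ 23(y − 87) is a two-sided inverse to φ, so every y ∈ ℤ/97ℤ has a preimage.
Thus φ is surjective.
Since φ is surjective, we find φ⁻¹(79): we need 38x ≡ 79 − 87 ≡ 89 (mod 97). Using 38⁻¹ = 23: x ≡ 23·89 = 2047 = 21·97 + 10, so x = 10.
Check: φ(10) = 38·10 + 87 = 467 = 4·97 + 79 ≡ 79 (mod 97).

10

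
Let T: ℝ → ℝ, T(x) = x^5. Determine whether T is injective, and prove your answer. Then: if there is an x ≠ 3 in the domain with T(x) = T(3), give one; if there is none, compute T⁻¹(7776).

On ℝ, x ↦ x^5 is strictly increasing (since 5 is odd), so T(a) = T(b) forces a = b. Therefore T is injective.
Since x ↦ x^5 is strictly increasing on ℝ, it is injective there, so no x ≠ 3 in the domain has T(x) = T(3). We therefore compute T⁻¹(7776) = 7776^{1/5} = 6 (indeed 6^5 = 7776).

6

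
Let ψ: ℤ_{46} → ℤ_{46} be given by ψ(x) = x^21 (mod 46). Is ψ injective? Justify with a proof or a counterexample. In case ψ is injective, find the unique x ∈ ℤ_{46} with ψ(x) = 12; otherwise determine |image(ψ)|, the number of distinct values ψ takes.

Computing x^21 mod 46 for each x (by repeated squaring, reducing mod 46 at every step), the values ψ(0), ψ(1), …, ψ(45) are: 0, 1, 12, 31, 6, 37, 4, 33, 26, 41, 30, 21, 2, 39, 28, 43, 36, 19, 32, 17, 38, 11, 22, 23, 24, 35, 8, 29, 14, 27, 10, 3, 18, 7, 44, 25, 16, 5, 20, 13, 42, 9, 40, 15, 34, 45.
Every element of ℤ_{46} appears exactly once in this list, so ψ is a bijection, and in particular injective.
Since ψ is injective, we read off the preimage of 12 from the same table: ψ(2) = 12, so ψ⁻¹(12) = 2.

2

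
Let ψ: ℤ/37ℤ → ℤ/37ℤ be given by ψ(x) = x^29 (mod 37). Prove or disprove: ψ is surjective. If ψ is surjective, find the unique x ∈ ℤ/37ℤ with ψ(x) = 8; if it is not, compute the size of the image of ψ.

Since 37 is prime, the nonzero elements of ℤ/37ℤ form a cyclic group of order 36.
As gcd(29, 36) = 1, raising to the 29th power is a bijection on this group: if x_1^29 ≡ x_2^29 then (x_1x_2^{−1})^29 = 1, and the only element of order dividing gcd(29, 36) = 1 is 1, so x_1 = x_2.
With ψ(0) = 0 this makes ψ injective on all of ℤ/37ℤ, hence bijective (finite equal-size domain and codomain). In particular ψ is surjective.
Since ψ is surjective, we find the preimage of 8. The inverse of x ↦ x^29 on (ℤ/37ℤ)^× is x ↦ x^5, because 29·5 = 145 = 4·36 + 1 ≡ 1 (mod 36) and x^{36} = 1 for x ≠ 0 (Fermat). So ψ⁻¹(8) = 8^5 mod 37.
Repeated squaring mod 37: 8^1 ≡ 8, 8^2 ≡ 8² = 64 ≡ 27, 8^4 ≡ 27² = 729 ≡ 26. Since 5 = 4 + 1, 8^5 ≡ 26·8: 26·8 = 208 ≡ 23. So 8^5 ≡ 23 (mod 37).
Hence ψ⁻¹(8) = 23.

23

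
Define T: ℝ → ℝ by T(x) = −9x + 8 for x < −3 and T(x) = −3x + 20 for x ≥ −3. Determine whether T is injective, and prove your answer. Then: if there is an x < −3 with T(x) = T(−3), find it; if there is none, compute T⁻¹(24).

Both pieces are strictly decreasing (slopes −9 and −3), so each is injective on its own interval.
The left piece maps (−∞, −3) onto (35, ∞); the right piece maps [−3, ∞) onto (−∞, 29].
These images are disjoint, so no value is attained by both pieces. So T is injective.
Because the two images are disjoint, no x < −3 has T(x) = T(−3), so we compute T⁻¹(24): 24 lies in (−∞, 29], so solve −3x + 20 = 24: x = (24 − 20)/(−3) = −4/3.

-4/3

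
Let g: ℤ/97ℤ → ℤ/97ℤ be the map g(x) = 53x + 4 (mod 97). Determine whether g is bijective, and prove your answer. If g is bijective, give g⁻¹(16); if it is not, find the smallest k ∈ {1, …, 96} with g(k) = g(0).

Suppose g(s) = g(t) in ℤ/97ℤ. Then 53s + 4 ≡ 53t + 4 (mod 97), therefore 53(s − t) ≡ 0 (mod 97).
Since gcd(53, 97) = 1, 53 is invertible modulo 97, thus s − t ≡ 0 (mod 97), i.e. s = t.
We now compute 53⁻¹ mod 97 explicitly. Euclid's algorithm: 97 = 1·53 + 44, 53 = 1·44 + 9, 44 = 4·9 + 8, 9 = 1·8 + 1; back-substituting gives 1 = 11·53 − 6·97, so 53⁻¹ ≡ 11 (mod 97).
For any y ∈ ℤ/97ℤ, x = 11(y − 4) mod 97 satisfies g(x) = 53·11(y − 4) + 4 ≡ y (since 53·11 ≡ 1 mod 97). So every y has a preimage.
So g is bijective.
Since g is bijective, we find g⁻¹(16): we need 53x ≡ 16 − 4 ≡ 12 (mod 97). Using 53⁻¹ = 11: x ≡ 11·12 = 132 = 1·97 + 35, so x = 35.
Check: g(35) = 53·35 + 4 = 1859 = 19·97 + 16 ≡ 16 (mod 97).

35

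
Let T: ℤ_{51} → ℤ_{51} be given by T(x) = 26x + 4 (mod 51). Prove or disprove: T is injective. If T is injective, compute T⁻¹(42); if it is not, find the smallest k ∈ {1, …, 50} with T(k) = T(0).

25

If T(u) = T(v), then 26u ≡ 26v (mod 51). Because gcd(26, 51) = 1, we may cancel 26 to get u ≡ v (mod 51).
So T is injective.
We now compute 26⁻¹ mod 51 explicitly. Euclid's algorithm: 51 = 1·26 + 25, 26 = 1·25 + 1; back-substituting gives 1 = 2·26 − 1·51, so 26⁻¹ ≡ 2 (mod 51).
Since T is injective, we compute T⁻¹(42): solve 26x + 4 ≡ 42 (mod 51), i.e. 26x ≡ 38 (mod 51).
Multiplying by 26⁻¹ = 2 gives x ≡ 2·38 = 76 = 1·51 + 25 ≡ 25 (mod 51).
Check: T(25) = 26·25 + 4 = 654 = 12·51 + 42 ≡ 42 (mod 51).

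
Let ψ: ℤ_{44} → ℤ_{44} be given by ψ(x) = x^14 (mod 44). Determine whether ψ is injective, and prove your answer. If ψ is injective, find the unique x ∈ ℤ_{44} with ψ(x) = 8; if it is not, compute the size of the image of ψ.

12

ψ(10): Repeated squaring mod 44: 10^1 ≡ 10, 10^2 ≡ 10² = 100 ≡ 12, 10^4 ≡ 12² = 144 ≡ 12, 10^8 ≡ 12² = 144 ≡ 12. Since 14 = 8 + 4 + 2, 10^14 ≡ 12·12·12: 12·12 = 144 ≡ 12, then 12·12 = 144 ≡ 12. So 10^14 ≡ 12 (mod 44).
ψ(12): Repeated squaring mod 44: 12^1 ≡ 12, 12^2 ≡ 12² = 144 ≡ 12, 12^4 ≡ 12² = 144 ≡ 12, 12^8 ≡ 12² = 144 ≡ 12. Since 14 = 8 + 4 + 2, 12^14 ≡ 12·12·12: 12·12 = 144 ≡ 12, then 12·12 = 144 ≡ 12. So 12^14 ≡ 12 (mod 44).
So ψ(10) = ψ(12) = 12 while 10 ≠ 12, therefore ψ is not injective.
Since ψ is not injective, we determine |image(ψ)|. Computing x^14 mod 44 for each x (by repeated squaring, reducing mod 44 at every step), the values ψ(0), ψ(1), …, ψ(43) are: 0, 1, 16, 37, 36, 9, 20, 25, 4, 5, 12, 33, 12, 5, 4, 25, 20, 9, 36, 37, 16, 1, 0, 1, 16, 37, 36, 9, 20, 25, 4, 5, 12, 33, 12, 5, 4, 25, 20, 9, 36, 37, 16, 1.
The distinct values are {0, 1, 4, 5, 9, 12, 16, 20, 25, 33, 36, 37}; there are 12 of them.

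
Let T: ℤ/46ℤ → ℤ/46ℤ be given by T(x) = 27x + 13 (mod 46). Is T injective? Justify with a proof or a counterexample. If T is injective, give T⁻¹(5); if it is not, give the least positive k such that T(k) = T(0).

Recall that T is injective if T(s) = T(t) implies s = t.
Suppose T(s) = T(t) in ℤ/46ℤ. Then 27s + 13 ≡ 27t + 13 (mod 46), so 27(s − t) ≡ 0 (mod 46).
Since gcd(27, 46) = 1, 27 is invertible modulo 46, hence s − t ≡ 0 (mod 46), i.e. s = t.
So T is injective.
We now compute 27⁻¹ mod 46 explicitly. Euclid's algorithm: 46 = 1·27 + 19, 27 = 1·19 + 8, 19 = 2·8 + 3, 8 = 2·3 + 2, 3 = 1·2 + 1; back-substituting gives 1 = 29·27 − 17·46, so 27⁻¹ ≡ 29 (mod 46).
Since T is injective, we compute T⁻¹(5): solve 27x + 13 ≡ 5 (mod 46), i.e. 27x ≡ 38 (mod 46).
Multiplying by 27⁻¹ = 29 gives x ≡ 29·38 = 1102 = 23·46 + 44 ≡ 44 (mod 46).
Check: T(44) = 27·44 + 13 = 1201 = 26·46 + 5 ≡ 5 (mod 46).

44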